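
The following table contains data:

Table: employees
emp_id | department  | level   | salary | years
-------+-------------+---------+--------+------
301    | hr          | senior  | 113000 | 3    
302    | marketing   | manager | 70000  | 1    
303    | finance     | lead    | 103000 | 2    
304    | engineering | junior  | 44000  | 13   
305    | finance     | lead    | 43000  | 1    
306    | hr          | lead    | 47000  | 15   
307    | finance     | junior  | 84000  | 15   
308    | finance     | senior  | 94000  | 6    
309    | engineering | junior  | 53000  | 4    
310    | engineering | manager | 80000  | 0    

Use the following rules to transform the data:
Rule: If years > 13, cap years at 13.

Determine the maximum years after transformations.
13

Step 1: Original maximum years = 15
Step 2: Apply cap at 13
Step 3: 2 records had years > 13 and were capped
Step 4: Maximum after transformation = 13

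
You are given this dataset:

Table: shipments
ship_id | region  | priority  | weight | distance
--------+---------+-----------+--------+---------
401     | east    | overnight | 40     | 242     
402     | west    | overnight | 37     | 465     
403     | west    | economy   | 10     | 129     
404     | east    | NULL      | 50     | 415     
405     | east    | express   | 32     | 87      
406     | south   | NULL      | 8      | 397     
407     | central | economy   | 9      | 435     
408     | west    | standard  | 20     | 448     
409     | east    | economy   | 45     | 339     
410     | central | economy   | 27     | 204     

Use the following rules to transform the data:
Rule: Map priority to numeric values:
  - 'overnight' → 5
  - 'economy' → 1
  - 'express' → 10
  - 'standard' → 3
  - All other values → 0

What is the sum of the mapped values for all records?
27

Step 1: Apply mapping to each record
Step 2: Count by status:
  'overnight': 2 records × 5 = 10
  'economy': 4 records × 1 = 4
  'express': 1 records × 10 = 10
  'standard': 1 records × 3 = 3
Step 3: Sum all mapped values = 27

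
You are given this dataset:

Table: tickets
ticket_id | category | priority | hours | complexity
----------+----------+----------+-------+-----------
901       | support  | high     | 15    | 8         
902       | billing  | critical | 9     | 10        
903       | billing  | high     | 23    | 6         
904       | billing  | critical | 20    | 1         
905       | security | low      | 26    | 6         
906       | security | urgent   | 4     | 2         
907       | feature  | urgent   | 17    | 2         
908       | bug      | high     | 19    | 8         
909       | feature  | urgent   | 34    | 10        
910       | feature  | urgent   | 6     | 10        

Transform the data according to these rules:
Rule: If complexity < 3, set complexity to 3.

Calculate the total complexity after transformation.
67

Step 1: 3 records have complexity < 3
Step 2: These records originally summed to 5
Step 3: After setting to minimum: 3 × 3 = 9
Step 4: Unaffected records sum: 58
Step 5: Final sum = 9 + 58 = 67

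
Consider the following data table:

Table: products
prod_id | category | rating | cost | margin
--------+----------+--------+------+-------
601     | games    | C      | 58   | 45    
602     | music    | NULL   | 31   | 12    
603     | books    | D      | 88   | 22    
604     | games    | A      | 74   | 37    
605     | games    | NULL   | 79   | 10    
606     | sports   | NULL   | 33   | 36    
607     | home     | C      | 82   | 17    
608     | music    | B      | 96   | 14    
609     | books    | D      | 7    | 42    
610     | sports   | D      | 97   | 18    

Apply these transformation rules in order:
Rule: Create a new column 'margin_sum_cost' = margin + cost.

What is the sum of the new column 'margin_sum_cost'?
898

Step 1: For each record, compute margin + cost
Example calculations:
  45 + 58 = 103
  12 + 31 = 43
  22 + 88 = 110
  ...
Step 2: Sum all derived values
Step 3: Total = 898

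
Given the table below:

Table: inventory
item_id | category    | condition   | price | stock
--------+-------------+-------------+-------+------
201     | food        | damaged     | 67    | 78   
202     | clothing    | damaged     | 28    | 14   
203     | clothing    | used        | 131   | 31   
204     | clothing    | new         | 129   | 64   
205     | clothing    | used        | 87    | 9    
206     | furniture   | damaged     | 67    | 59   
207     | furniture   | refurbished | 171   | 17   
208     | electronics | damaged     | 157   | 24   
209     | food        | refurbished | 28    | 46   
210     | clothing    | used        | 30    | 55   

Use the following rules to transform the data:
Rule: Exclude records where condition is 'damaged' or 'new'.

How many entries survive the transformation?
5

Step 1: Count records to exclude
  - 4 (damaged) + 1 (new) = 5 records
Step 2: Total records: 10
Step 3: Remaining = 10 - 5 = 5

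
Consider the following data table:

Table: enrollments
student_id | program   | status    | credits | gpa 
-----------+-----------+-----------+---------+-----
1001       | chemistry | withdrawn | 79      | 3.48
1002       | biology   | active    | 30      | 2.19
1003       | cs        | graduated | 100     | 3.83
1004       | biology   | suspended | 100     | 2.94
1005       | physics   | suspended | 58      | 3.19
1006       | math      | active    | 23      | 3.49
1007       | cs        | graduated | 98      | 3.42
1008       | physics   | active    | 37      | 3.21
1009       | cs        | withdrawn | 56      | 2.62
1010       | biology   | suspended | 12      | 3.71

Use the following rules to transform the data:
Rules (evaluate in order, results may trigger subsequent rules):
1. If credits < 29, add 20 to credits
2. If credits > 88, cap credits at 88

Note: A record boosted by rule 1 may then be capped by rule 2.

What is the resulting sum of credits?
599

Step 1: Apply rule 1 to records with credits < 29
  - 2 records get bonus of 20
  - Of these, 0 records then exceed 88 and get capped
Step 2: Apply rule 2 to records with credits > 88
  - 3 records (original) are capped
Step 3: Calculate final sum = 599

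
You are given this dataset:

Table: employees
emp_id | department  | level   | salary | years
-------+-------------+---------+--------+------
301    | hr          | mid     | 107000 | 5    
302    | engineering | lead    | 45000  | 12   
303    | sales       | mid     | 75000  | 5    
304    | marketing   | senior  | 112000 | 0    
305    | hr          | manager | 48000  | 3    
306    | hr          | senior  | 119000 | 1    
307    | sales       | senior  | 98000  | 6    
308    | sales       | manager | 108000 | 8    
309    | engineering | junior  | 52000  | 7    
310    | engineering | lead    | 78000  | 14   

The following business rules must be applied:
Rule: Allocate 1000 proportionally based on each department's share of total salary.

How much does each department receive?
engineering: 207.84, hr: 325.42, marketing: 133.02, sales: 333.73

Step 1: Calculate total salary = 842000
Step 2: Calculate each department's proportion:
  engineering: 175000/842000 = 20.78% → 207.84
  hr: 274000/842000 = 32.54% → 325.42
  marketing: 112000/842000 = 13.30% → 133.02
  sales: 281000/842000 = 33.37% → 333.73
Step 3: Verify: sum of allocations ≈ 1000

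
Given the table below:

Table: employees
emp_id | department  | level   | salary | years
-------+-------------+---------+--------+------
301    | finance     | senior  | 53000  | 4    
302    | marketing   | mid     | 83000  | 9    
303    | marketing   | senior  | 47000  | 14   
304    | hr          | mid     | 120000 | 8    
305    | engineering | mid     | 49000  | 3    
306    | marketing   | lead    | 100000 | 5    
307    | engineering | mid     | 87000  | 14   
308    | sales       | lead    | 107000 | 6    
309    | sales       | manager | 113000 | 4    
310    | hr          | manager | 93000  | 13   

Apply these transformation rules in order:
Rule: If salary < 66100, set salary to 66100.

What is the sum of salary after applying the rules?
901300

Step 1: 3 records have salary < 66100
Step 2: These records originally summed to 149000
Step 3: After setting to minimum: 3 × 66100 = 198300
Step 4: Unaffected records sum: 703000
Step 5: Final sum = 198300 + 703000 = 901300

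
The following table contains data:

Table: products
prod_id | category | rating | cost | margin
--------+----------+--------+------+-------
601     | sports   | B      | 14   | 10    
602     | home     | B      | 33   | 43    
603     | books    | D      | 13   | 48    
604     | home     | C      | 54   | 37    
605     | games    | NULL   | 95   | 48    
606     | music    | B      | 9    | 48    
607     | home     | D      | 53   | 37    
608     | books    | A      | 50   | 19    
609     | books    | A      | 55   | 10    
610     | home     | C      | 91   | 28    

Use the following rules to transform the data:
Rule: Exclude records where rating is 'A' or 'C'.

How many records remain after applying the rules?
6

Step 1: Count records to exclude
  - 2 (A) + 2 (C) = 4 records
Step 2: Total records: 10
Step 3: Remaining = 10 - 4 = 6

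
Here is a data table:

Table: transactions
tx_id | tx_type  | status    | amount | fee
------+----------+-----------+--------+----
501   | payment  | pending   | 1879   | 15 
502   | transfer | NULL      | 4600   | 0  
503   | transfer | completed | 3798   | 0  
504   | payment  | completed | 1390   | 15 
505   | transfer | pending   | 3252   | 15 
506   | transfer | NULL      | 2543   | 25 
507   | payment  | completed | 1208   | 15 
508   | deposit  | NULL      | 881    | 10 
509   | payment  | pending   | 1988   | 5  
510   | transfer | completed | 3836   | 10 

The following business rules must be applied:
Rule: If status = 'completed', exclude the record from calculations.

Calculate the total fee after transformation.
70

Step 1: Identify records where status = 'completed'
Step 2: The excluded records sum to 40
Step 3: Original total fee = 110
Step 4: Remaining total = 110 - 40 = 70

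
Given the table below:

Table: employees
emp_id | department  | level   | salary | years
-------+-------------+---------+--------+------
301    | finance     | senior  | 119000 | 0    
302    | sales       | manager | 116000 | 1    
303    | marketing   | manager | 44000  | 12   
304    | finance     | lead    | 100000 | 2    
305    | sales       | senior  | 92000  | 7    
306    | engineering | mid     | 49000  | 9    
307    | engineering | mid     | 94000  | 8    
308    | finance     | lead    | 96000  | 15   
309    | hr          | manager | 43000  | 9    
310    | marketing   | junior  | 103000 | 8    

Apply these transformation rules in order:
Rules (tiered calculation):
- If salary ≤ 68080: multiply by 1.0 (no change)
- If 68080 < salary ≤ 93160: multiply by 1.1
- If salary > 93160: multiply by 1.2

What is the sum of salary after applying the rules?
990800.0

Step 1: Tier 1 (salary ≤ 68080): 3 records, sum = 136000 × 1.0 = 136000.0
Step 2: Tier 2 (68080 < salary ≤ 93160): 1 records, sum = 92000 × 1.1 = 101200.0
Step 3: Tier 3 (salary > 93160): 6 records, sum = 628000 × 1.2 = 753600.0
Step 4: Final sum = 136000.0 + 101200.0 + 753600.0 = 990800.0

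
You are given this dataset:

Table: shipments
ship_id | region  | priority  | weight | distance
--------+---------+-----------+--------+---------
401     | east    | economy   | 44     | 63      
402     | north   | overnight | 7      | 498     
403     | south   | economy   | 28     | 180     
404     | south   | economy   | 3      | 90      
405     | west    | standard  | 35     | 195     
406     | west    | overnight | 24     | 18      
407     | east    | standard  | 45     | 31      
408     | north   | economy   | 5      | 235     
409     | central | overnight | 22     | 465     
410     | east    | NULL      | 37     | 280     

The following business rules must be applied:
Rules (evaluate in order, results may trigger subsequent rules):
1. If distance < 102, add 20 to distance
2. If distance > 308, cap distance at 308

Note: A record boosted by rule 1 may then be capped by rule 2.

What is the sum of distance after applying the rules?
1788

Step 1: Apply rule 1 to records with distance < 102
  - 4 records get bonus of 20
  - Of these, 0 records then exceed 308 and get capped
Step 2: Apply rule 2 to records with distance > 308
  - 2 records (original) are capped
Step 3: Calculate final sum = 1788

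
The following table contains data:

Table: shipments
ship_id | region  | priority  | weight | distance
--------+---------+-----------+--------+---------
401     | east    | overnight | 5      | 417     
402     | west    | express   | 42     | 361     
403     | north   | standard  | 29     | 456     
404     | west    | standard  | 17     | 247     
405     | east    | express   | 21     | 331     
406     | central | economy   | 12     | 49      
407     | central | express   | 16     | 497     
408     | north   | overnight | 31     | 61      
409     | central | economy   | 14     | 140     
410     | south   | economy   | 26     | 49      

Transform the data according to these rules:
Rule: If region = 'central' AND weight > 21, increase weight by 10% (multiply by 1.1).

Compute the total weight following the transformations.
213

Step 1: Find records where region = 'central' AND weight > 21
Step 2: 0 records match, summing to 0
Step 3: After multiplier: 0 × 1.1 = 0.0
Step 4: Unaffected records sum: 213
Step 5: Final sum = 0.0 + 213 = 213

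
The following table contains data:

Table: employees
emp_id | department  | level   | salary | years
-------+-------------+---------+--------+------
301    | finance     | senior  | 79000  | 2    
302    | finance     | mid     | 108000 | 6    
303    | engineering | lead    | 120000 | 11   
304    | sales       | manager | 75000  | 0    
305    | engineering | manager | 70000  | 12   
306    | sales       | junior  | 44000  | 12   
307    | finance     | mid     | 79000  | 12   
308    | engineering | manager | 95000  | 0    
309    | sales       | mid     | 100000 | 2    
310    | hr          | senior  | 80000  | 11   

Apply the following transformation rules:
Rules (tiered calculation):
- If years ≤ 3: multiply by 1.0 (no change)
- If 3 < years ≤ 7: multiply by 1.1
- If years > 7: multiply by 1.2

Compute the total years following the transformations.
80.2

Step 1: Tier 1 (years ≤ 3): 4 records, sum = 4 × 1.0 = 4.0
Step 2: Tier 2 (3 < years ≤ 7): 1 records, sum = 6 × 1.1 = 6.6
Step 3: Tier 3 (years > 7): 5 records, sum = 58 × 1.2 = 69.6
Step 4: Final sum = 4.0 + 6.6 + 69.6 = 80.2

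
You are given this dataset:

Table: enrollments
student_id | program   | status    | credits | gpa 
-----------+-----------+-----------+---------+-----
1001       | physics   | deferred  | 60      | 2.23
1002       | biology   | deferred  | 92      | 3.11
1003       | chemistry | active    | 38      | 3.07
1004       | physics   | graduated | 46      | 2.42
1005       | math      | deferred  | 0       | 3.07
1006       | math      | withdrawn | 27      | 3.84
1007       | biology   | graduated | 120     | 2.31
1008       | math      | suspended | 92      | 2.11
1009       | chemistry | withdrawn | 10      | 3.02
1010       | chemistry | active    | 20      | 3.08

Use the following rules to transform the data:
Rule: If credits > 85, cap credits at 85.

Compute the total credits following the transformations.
456

Step 1: 3 records have credits > 85
Step 2: These records originally summed to 304
Step 3: After capping: 3 × 85 = 255
Step 4: Unaffected records sum: 201
Step 5: Final sum = 255 + 201 = 456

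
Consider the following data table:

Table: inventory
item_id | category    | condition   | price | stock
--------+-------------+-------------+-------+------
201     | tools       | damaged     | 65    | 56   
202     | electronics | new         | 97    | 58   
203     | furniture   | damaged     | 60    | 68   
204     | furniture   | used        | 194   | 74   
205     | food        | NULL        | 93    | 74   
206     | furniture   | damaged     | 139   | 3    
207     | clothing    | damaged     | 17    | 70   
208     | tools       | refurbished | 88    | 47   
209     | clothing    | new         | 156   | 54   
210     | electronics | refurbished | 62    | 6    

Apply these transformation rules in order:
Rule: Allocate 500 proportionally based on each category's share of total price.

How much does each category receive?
clothing: 89.08, electronics: 81.87, food: 47.89, furniture: 202.37, tools: 78.78

Step 1: Calculate total price = 971
Step 2: Calculate each category's proportion:
  clothing: 173/971 = 17.82% → 89.08
  electronics: 159/971 = 16.37% → 81.87
  food: 93/971 = 9.58% → 47.89
  furniture: 393/971 = 40.47% → 202.37
  tools: 153/971 = 15.76% → 78.78
Step 3: Verify: sum of allocations ≈ 500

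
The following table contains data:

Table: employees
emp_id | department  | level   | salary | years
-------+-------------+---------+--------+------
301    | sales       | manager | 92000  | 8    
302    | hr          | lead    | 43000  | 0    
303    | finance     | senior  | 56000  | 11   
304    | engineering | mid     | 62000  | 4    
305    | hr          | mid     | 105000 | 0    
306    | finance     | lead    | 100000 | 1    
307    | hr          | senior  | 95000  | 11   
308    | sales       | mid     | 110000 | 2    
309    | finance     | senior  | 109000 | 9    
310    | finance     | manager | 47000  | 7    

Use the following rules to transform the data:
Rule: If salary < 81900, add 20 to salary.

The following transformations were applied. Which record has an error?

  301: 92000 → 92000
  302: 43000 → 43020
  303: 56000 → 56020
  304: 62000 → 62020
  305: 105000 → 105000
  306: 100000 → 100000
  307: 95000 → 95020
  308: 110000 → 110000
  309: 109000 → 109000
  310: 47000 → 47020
Record 307 has an error. The correct transformed value should be 95000, not 95020.

Step 1: Check each record against the rule
Step 2: Record 307 has salary = 95000
Step 3: Since 95000 >= 81900, the bonus should not have been applied
Step 4: Correct value = 95000, but claimed value = 95020
Conclusion: Record 307 has the error.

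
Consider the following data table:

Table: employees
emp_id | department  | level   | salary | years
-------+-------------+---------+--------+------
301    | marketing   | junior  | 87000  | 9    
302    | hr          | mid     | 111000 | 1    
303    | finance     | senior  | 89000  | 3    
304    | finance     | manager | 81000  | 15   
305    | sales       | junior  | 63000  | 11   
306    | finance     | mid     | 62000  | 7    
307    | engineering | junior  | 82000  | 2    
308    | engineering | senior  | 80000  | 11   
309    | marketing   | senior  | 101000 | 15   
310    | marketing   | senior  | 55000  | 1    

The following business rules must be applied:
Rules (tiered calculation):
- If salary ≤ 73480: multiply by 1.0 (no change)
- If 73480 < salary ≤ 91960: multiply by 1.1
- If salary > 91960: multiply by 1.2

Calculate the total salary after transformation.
895300.0

Step 1: Tier 1 (salary ≤ 73480): 3 records, sum = 180000 × 1.0 = 180000.0
Step 2: Tier 2 (73480 < salary ≤ 91960): 5 records, sum = 419000 × 1.1 = 460900.0
Step 3: Tier 3 (salary > 91960): 2 records, sum = 212000 × 1.2 = 254400.0
Step 4: Final sum = 180000.0 + 460900.0 + 254400.0 = 895300.0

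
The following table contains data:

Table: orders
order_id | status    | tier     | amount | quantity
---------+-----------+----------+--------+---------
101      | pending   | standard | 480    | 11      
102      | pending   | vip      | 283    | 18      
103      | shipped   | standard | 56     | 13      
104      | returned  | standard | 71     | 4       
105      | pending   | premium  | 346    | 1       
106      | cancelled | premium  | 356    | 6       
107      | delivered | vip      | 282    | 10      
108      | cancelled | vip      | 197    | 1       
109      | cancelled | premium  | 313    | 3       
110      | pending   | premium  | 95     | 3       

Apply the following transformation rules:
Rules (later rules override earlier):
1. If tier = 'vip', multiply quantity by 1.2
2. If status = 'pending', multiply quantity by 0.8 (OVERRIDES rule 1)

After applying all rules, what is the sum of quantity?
65.6

Step 1: Rule 2 takes priority for records with status = 'pending'
  - 4 records: 33 × 0.8 = 26.4
Step 2: Rule 1 applies to remaining records with tier = 'vip'
  - 2 records: 11 × 1.2 = 13.2
Step 3: Other records unchanged: 26
Step 4: Final sum = 26.4 + 13.2 + 26 = 65.6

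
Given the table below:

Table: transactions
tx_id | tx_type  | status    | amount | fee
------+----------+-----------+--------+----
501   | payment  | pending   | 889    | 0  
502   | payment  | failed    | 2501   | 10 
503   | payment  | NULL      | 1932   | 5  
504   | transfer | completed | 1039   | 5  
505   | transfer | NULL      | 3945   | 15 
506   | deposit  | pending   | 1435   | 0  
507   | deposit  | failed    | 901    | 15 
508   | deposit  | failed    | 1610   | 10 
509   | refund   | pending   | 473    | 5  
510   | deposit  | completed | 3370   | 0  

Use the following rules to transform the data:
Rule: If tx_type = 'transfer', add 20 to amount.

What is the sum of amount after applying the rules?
18135

Step 1: Count records where tx_type = 'transfer': 2
Step 2: Total bonus added: 2 × 20 = 40
Step 3: Original sum of amount: 18095
Step 4: Final sum = 18095 + 40 = 18135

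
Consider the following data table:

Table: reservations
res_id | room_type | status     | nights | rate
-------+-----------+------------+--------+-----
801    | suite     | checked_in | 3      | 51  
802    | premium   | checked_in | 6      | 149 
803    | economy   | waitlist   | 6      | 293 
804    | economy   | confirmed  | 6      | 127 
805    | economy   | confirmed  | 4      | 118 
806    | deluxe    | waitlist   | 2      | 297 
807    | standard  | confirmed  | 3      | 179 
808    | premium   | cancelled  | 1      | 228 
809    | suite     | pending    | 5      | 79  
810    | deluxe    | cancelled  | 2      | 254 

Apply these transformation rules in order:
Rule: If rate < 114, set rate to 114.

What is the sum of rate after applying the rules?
1873

Step 1: 2 records have rate < 114
Step 2: These records originally summed to 130
Step 3: After setting to minimum: 2 × 114 = 228
Step 4: Unaffected records sum: 1645
Step 5: Final sum = 228 + 1645 = 1873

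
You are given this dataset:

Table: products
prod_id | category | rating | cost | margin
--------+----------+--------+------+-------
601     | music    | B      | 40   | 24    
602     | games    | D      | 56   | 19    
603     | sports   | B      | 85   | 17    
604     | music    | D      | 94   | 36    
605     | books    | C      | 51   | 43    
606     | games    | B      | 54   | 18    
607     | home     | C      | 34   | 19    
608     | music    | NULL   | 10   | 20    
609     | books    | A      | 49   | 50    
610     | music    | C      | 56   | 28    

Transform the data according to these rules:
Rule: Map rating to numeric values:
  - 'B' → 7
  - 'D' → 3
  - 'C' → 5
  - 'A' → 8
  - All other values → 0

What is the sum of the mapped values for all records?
50

Step 1: Apply mapping to each record
Step 2: Count by status:
  'B': 3 records × 7 = 21
  'D': 2 records × 3 = 6
  'C': 3 records × 5 = 15
  'A': 1 records × 8 = 8
Step 3: Sum all mapped values = 50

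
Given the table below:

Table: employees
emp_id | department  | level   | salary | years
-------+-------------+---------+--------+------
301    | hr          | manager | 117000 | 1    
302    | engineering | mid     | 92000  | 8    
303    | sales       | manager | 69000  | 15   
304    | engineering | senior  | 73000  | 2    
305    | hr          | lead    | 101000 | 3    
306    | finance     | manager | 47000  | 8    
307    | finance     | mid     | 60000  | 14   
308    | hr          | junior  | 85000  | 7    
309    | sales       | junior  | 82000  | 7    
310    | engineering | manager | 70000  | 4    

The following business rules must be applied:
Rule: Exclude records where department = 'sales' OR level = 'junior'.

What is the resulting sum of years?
40

Step 1: Find records where department = 'sales' OR level = 'junior'
Step 2: 3 records match, summing to 29
Step 3: Original sum: 69
Step 4: Remaining sum = 69 - 29 = 40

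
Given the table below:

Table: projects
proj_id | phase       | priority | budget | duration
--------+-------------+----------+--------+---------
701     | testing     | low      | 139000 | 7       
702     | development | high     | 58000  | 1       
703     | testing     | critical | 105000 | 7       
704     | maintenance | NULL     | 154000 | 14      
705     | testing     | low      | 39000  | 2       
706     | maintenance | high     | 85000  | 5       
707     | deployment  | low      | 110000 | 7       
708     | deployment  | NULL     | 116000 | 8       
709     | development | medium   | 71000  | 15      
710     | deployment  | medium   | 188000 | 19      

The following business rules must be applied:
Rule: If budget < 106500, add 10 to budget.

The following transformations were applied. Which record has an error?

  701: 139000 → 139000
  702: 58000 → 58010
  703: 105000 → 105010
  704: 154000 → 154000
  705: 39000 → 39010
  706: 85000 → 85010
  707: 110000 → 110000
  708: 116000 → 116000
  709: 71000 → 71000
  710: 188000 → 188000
Record 709 has an error. The correct transformed value should be 71010, not 71000.

Step 1: Check each record against the rule
Step 2: Record 709 has budget = 71000
Step 3: Since 71000 < 106500, the bonus should have been applied
Step 4: Correct value = 71010, but claimed value = 71000
Conclusion: Record 709 has the error.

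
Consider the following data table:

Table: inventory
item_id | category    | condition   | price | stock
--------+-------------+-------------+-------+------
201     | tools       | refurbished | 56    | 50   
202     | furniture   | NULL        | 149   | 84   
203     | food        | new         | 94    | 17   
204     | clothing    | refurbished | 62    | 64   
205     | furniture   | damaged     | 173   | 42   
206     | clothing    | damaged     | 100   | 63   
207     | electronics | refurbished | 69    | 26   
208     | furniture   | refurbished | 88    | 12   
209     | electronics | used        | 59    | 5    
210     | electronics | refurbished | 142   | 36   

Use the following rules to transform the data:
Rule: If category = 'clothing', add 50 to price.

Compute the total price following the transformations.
1092

Step 1: Count records where category = 'clothing': 2
Step 2: Total bonus added: 2 × 50 = 100
Step 3: Original sum of price: 992
Step 4: Final sum = 992 + 100 = 1092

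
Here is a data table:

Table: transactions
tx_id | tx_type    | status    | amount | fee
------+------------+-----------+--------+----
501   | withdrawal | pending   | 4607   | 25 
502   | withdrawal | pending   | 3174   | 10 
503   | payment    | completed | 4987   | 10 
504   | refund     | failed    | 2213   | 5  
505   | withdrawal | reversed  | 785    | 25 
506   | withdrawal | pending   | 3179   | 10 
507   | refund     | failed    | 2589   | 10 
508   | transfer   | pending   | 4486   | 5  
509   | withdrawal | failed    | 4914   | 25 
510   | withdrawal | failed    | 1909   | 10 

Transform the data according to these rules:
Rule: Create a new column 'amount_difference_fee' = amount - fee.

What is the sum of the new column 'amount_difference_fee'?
32708

Step 1: For each record, compute amount - fee
Example calculations:
  4607 - 25 = 4582
  3174 - 10 = 3164
  4987 - 10 = 4977
  ...
Step 2: Sum all derived values
Step 3: Total = 32708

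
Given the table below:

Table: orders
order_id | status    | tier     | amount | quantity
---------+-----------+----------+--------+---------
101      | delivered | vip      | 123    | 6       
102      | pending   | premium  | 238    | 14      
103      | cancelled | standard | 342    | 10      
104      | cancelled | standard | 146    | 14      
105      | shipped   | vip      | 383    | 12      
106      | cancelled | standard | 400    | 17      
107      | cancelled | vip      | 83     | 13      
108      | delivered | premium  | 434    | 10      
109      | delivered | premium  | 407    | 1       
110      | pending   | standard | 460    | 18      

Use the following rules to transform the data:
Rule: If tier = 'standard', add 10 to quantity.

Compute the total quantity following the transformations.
155

Step 1: Count records where tier = 'standard': 4
Step 2: Total bonus added: 4 × 10 = 40
Step 3: Original sum of quantity: 115
Step 4: Final sum = 115 + 40 = 155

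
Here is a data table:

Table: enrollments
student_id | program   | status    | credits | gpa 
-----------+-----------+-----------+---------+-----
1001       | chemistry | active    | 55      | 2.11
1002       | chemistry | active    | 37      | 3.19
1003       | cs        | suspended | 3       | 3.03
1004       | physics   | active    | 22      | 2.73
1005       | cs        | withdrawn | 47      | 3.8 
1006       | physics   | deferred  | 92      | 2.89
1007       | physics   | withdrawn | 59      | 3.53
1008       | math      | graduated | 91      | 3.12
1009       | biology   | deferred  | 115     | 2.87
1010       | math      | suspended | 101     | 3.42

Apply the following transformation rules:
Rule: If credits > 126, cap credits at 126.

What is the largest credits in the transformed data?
115

Step 1: Original maximum credits = 115
Step 2: Check cap of 126 against maximum
Step 3: No records exceed the cap (max 115 <= cap 126), so no capping applies
Step 4: Maximum after transformation = 115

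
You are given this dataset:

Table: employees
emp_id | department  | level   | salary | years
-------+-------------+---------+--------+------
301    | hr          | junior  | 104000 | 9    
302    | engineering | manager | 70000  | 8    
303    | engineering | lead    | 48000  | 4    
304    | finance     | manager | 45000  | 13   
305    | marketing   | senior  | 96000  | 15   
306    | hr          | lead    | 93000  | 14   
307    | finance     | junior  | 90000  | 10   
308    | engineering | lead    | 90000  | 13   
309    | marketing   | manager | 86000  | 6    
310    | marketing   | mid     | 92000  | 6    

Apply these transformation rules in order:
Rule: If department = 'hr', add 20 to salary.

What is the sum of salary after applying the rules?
814040

Step 1: Count records where department = 'hr': 2
Step 2: Total bonus added: 2 × 20 = 40
Step 3: Original sum of salary: 814000
Step 4: Final sum = 814000 + 40 = 814040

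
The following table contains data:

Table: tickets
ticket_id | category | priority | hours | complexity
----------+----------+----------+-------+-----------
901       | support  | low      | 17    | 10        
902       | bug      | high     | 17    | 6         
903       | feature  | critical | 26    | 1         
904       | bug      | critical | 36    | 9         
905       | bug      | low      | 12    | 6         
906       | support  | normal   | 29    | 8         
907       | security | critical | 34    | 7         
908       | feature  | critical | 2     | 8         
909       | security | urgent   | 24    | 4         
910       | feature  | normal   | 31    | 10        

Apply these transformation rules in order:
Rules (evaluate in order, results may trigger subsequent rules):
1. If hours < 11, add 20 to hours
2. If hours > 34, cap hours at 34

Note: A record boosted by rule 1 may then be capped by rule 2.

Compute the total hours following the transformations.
246

Step 1: Apply rule 1 to records with hours < 11
  - 1 records get bonus of 20
  - Of these, 0 records then exceed 34 and get capped
Step 2: Apply rule 2 to records with hours > 34
  - 1 records (original) are capped
Step 3: Calculate final sum = 246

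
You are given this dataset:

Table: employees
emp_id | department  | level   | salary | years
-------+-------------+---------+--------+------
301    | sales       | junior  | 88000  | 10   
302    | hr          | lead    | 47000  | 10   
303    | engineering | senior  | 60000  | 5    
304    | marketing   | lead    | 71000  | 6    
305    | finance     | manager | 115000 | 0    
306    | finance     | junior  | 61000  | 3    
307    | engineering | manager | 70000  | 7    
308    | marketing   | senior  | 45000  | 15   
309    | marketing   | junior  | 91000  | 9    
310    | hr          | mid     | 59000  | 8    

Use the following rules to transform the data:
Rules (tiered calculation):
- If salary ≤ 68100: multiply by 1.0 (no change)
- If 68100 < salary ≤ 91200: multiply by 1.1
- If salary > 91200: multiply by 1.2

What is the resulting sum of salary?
762000.0

Step 1: Tier 1 (salary ≤ 68100): 5 records, sum = 272000 × 1.0 = 272000.0
Step 2: Tier 2 (68100 < salary ≤ 91200): 4 records, sum = 320000 × 1.1 = 352000.0
Step 3: Tier 3 (salary > 91200): 1 records, sum = 115000 × 1.2 = 138000.0
Step 4: Final sum = 272000.0 + 352000.0 + 138000.0 = 762000.0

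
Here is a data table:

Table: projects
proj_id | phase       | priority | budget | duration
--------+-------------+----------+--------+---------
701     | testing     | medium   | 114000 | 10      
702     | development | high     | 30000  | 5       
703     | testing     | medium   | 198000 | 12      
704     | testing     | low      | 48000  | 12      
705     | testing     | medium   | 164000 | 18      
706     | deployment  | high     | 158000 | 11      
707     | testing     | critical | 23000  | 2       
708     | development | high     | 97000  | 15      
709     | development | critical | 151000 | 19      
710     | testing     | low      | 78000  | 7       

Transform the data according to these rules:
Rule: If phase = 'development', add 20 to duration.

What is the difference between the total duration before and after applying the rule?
60

Step 1: Original sum of duration = 111
Step 2: 3 records have phase = 'development'
Step 3: Each affected record changes by 20
Step 4: Total change = 3 × 20 = 60
Step 5: New sum = 111 + 60 = 171
Step 6: Difference = |171 - 111| = 60
        (Sum increased by 60)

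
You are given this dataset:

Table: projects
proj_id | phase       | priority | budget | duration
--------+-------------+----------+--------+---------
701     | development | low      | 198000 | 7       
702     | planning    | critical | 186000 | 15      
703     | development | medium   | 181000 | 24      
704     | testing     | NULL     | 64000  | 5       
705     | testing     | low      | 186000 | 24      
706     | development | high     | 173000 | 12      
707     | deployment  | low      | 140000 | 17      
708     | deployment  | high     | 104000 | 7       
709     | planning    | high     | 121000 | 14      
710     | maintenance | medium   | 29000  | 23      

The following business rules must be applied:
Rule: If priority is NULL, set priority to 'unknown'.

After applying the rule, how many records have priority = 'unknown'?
1

Step 1: Count records where priority IS NULL
Step 2: Found 1 records with NULL priority
Step 3: These records will have priority set to 'unknown'
Step 4: Records already having priority = 'unknown': 0
Step 5: Answer: 1 + 0 = 1 records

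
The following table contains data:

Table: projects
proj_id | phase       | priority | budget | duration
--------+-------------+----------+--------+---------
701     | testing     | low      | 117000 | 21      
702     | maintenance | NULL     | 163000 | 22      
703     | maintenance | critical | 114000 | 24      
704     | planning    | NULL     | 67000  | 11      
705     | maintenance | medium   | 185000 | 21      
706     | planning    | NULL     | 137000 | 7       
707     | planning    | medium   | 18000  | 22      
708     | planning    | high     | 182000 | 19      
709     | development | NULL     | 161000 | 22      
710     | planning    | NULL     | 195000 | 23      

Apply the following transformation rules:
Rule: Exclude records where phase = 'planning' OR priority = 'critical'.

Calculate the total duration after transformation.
86

Step 1: Find records where phase = 'planning' OR priority = 'critical'
Step 2: 6 records match, summing to 106
Step 3: Original sum: 192
Step 4: Remaining sum = 192 - 106 = 86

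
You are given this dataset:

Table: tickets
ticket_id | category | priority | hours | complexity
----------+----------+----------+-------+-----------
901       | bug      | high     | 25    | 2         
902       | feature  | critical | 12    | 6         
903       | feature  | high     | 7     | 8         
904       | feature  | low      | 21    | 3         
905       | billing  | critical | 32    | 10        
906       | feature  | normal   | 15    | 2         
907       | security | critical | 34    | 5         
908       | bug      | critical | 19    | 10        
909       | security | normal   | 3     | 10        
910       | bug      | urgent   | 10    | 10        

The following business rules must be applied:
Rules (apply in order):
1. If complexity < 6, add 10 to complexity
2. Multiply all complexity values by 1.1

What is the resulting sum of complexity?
116.6

Step 1: Apply Rule 1 - Add 10 to records with complexity < 6
  - 4 records affected: 12 + (4 × 10) = 52
  - Unaffected records: 54
  - Sum after Rule 1: 106
Step 2: Apply Rule 2 - Multiply all by 1.1
  - 106 × 1.1 = 116.6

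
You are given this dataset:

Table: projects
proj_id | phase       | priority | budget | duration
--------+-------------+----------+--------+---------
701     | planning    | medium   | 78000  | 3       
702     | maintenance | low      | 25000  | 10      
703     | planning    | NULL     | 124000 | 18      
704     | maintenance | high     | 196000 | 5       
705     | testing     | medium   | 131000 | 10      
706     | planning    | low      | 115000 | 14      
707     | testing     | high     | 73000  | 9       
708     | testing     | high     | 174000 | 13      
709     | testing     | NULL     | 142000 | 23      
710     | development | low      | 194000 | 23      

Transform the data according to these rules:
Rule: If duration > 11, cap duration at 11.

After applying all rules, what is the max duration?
11

Step 1: Original maximum duration = 23
Step 2: Apply cap at 11
Step 3: 5 records had duration > 11 and were capped
Step 4: Maximum after transformation = 11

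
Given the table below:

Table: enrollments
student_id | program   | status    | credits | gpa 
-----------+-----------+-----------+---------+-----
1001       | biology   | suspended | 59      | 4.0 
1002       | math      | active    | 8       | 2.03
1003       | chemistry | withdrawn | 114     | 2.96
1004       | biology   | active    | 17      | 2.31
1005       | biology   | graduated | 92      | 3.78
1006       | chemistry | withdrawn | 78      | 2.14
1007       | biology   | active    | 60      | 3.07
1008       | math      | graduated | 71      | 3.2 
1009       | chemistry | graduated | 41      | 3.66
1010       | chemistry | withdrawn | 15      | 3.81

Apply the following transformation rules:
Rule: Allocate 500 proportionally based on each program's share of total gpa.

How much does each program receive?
biology: 212.53, chemistry: 203.0, math: 84.46

Step 1: Calculate total gpa = 30.96
Step 2: Calculate each program's proportion:
  biology: 13.16/30.96 = 42.51% → 212.53
  chemistry: 12.57/30.96 = 40.60% → 203.0
  math: 5.23/30.96 = 16.89% → 84.46
Step 3: Verify: sum of allocations ≈ 500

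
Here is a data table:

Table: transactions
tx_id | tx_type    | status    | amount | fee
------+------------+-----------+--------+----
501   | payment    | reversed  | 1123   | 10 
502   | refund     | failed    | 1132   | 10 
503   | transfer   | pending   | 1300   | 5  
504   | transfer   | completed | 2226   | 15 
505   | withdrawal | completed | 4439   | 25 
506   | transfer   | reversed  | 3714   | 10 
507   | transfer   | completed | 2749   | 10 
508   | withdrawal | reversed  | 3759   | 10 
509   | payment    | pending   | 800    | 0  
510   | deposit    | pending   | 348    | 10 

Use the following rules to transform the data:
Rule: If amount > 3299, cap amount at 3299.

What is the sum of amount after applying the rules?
19575

Step 1: 3 records have amount > 3299
Step 2: These records originally summed to 11912
Step 3: After capping: 3 × 3299 = 9897
Step 4: Unaffected records sum: 9678
Step 5: Final sum = 9897 + 9678 = 19575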